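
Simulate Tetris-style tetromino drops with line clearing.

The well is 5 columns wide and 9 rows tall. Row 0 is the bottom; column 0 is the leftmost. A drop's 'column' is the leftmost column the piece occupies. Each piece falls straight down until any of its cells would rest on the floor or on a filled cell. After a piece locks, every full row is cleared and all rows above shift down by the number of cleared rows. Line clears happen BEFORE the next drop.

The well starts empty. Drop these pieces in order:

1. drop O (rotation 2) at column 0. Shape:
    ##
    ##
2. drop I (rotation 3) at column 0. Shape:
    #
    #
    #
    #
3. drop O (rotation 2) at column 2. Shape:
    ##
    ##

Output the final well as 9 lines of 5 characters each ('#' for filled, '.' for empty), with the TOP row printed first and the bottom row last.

Answer: .....
.....
.....
#....
#....
#....
#....
####.
####.

Derivation:
Drop 1: O rot2 at col 0 lands with bottom-row=0; cleared 0 line(s) (total 0); column heights now [2 2 0 0 0], max=2
Drop 2: I rot3 at col 0 lands with bottom-row=2; cleared 0 line(s) (total 0); column heights now [6 2 0 0 0], max=6
Drop 3: O rot2 at col 2 lands with bottom-row=0; cleared 0 line(s) (total 0); column heights now [6 2 2 2 0], max=6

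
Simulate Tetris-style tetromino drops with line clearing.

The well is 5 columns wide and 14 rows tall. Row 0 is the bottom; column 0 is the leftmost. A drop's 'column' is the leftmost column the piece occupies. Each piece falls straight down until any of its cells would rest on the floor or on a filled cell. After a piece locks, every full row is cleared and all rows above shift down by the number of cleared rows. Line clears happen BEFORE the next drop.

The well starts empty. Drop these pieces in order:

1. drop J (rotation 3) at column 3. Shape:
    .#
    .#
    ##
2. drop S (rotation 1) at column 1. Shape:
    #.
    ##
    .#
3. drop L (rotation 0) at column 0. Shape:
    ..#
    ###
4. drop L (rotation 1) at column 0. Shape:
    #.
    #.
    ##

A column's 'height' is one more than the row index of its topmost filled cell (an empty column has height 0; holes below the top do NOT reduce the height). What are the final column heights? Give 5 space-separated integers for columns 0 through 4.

Drop 1: J rot3 at col 3 lands with bottom-row=0; cleared 0 line(s) (total 0); column heights now [0 0 0 1 3], max=3
Drop 2: S rot1 at col 1 lands with bottom-row=0; cleared 0 line(s) (total 0); column heights now [0 3 2 1 3], max=3
Drop 3: L rot0 at col 0 lands with bottom-row=3; cleared 0 line(s) (total 0); column heights now [4 4 5 1 3], max=5
Drop 4: L rot1 at col 0 lands with bottom-row=4; cleared 0 line(s) (total 0); column heights now [7 5 5 1 3], max=7

Answer: 7 5 5 1 3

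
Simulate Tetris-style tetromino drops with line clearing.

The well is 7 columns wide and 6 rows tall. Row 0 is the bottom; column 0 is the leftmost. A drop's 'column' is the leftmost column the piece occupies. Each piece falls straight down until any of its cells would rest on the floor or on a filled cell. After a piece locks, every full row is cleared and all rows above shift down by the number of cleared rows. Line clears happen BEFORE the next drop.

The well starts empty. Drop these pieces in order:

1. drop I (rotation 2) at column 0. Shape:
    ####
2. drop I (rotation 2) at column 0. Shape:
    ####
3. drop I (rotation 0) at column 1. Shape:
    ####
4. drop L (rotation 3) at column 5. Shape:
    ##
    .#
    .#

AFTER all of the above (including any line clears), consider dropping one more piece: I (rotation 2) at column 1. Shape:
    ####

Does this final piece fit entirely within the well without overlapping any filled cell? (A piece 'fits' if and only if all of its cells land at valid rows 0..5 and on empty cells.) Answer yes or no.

Answer: yes

Derivation:
Drop 1: I rot2 at col 0 lands with bottom-row=0; cleared 0 line(s) (total 0); column heights now [1 1 1 1 0 0 0], max=1
Drop 2: I rot2 at col 0 lands with bottom-row=1; cleared 0 line(s) (total 0); column heights now [2 2 2 2 0 0 0], max=2
Drop 3: I rot0 at col 1 lands with bottom-row=2; cleared 0 line(s) (total 0); column heights now [2 3 3 3 3 0 0], max=3
Drop 4: L rot3 at col 5 lands with bottom-row=0; cleared 0 line(s) (total 0); column heights now [2 3 3 3 3 3 3], max=3
Test piece I rot2 at col 1 (width 4): heights before test = [2 3 3 3 3 3 3]; fits = True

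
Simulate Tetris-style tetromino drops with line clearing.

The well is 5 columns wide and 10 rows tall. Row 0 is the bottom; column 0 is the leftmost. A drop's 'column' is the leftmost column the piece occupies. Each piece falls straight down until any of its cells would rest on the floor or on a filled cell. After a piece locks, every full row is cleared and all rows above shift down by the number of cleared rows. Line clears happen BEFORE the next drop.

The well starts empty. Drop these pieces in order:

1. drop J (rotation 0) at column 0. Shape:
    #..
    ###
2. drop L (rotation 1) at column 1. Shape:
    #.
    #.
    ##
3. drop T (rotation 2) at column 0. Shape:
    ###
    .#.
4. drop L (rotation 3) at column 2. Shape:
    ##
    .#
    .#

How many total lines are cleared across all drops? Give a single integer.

Answer: 0

Derivation:
Drop 1: J rot0 at col 0 lands with bottom-row=0; cleared 0 line(s) (total 0); column heights now [2 1 1 0 0], max=2
Drop 2: L rot1 at col 1 lands with bottom-row=1; cleared 0 line(s) (total 0); column heights now [2 4 2 0 0], max=4
Drop 3: T rot2 at col 0 lands with bottom-row=4; cleared 0 line(s) (total 0); column heights now [6 6 6 0 0], max=6
Drop 4: L rot3 at col 2 lands with bottom-row=4; cleared 0 line(s) (total 0); column heights now [6 6 7 7 0], max=7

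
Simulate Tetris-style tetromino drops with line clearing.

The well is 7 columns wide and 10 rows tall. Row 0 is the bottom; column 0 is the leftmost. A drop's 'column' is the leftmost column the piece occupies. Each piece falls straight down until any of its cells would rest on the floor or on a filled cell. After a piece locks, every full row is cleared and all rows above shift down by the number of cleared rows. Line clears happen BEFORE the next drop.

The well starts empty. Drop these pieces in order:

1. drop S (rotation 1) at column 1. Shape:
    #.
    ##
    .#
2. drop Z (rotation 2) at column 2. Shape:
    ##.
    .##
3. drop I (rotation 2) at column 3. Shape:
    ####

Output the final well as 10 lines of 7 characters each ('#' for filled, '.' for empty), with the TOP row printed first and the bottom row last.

Drop 1: S rot1 at col 1 lands with bottom-row=0; cleared 0 line(s) (total 0); column heights now [0 3 2 0 0 0 0], max=3
Drop 2: Z rot2 at col 2 lands with bottom-row=1; cleared 0 line(s) (total 0); column heights now [0 3 3 3 2 0 0], max=3
Drop 3: I rot2 at col 3 lands with bottom-row=3; cleared 0 line(s) (total 0); column heights now [0 3 3 4 4 4 4], max=4

Answer: .......
.......
.......
.......
.......
.......
...####
.###...
.####..
..#....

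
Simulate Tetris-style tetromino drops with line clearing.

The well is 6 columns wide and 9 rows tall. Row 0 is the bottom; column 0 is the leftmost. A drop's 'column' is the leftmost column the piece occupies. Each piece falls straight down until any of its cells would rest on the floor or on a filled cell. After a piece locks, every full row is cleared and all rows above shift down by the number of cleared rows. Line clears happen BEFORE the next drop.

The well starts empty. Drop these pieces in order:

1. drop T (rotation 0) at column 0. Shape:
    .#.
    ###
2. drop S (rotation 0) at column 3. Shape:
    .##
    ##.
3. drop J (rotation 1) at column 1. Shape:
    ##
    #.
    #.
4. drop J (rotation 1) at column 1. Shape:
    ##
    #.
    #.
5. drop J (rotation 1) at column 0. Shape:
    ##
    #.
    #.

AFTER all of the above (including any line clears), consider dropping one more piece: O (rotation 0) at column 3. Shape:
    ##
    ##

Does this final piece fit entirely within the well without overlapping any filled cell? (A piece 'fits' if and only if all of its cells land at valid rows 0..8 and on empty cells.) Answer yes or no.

Drop 1: T rot0 at col 0 lands with bottom-row=0; cleared 0 line(s) (total 0); column heights now [1 2 1 0 0 0], max=2
Drop 2: S rot0 at col 3 lands with bottom-row=0; cleared 0 line(s) (total 0); column heights now [1 2 1 1 2 2], max=2
Drop 3: J rot1 at col 1 lands with bottom-row=2; cleared 0 line(s) (total 0); column heights now [1 5 5 1 2 2], max=5
Drop 4: J rot1 at col 1 lands with bottom-row=5; cleared 0 line(s) (total 0); column heights now [1 8 8 1 2 2], max=8
Drop 5: J rot1 at col 0 lands with bottom-row=6; cleared 0 line(s) (total 0); column heights now [9 9 8 1 2 2], max=9
Test piece O rot0 at col 3 (width 2): heights before test = [9 9 8 1 2 2]; fits = True

Answer: yes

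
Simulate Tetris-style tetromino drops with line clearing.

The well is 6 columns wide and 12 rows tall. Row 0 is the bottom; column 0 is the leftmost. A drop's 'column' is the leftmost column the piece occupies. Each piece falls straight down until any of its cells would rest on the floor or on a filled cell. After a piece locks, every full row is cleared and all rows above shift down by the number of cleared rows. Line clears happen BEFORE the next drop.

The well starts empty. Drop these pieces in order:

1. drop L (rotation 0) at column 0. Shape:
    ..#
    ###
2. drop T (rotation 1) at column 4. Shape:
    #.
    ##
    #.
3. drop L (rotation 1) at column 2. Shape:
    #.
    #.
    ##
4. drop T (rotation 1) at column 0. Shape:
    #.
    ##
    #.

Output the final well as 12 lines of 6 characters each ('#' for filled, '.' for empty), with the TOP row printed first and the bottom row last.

Answer: ......
......
......
......
......
......
......
..#...
#.#...
#####.
#.#.##
###.#.

Derivation:
Drop 1: L rot0 at col 0 lands with bottom-row=0; cleared 0 line(s) (total 0); column heights now [1 1 2 0 0 0], max=2
Drop 2: T rot1 at col 4 lands with bottom-row=0; cleared 0 line(s) (total 0); column heights now [1 1 2 0 3 2], max=3
Drop 3: L rot1 at col 2 lands with bottom-row=2; cleared 0 line(s) (total 0); column heights now [1 1 5 3 3 2], max=5
Drop 4: T rot1 at col 0 lands with bottom-row=1; cleared 0 line(s) (total 0); column heights now [4 3 5 3 3 2], max=5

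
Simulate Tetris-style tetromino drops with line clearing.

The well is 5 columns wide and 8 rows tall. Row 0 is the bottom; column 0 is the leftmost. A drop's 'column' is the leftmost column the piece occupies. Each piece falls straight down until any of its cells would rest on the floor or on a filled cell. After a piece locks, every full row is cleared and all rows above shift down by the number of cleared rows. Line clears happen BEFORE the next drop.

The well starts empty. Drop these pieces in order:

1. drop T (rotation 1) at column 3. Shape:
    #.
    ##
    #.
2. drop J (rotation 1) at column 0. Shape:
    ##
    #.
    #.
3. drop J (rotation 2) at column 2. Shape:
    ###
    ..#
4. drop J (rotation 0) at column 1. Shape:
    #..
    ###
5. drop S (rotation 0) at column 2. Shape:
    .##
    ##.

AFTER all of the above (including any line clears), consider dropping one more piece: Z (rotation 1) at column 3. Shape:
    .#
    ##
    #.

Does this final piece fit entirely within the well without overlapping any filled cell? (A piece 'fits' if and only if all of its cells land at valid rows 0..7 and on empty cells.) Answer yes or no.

Drop 1: T rot1 at col 3 lands with bottom-row=0; cleared 0 line(s) (total 0); column heights now [0 0 0 3 2], max=3
Drop 2: J rot1 at col 0 lands with bottom-row=0; cleared 0 line(s) (total 0); column heights now [3 3 0 3 2], max=3
Drop 3: J rot2 at col 2 lands with bottom-row=2; cleared 0 line(s) (total 0); column heights now [3 3 4 4 4], max=4
Drop 4: J rot0 at col 1 lands with bottom-row=4; cleared 0 line(s) (total 0); column heights now [3 6 5 5 4], max=6
Drop 5: S rot0 at col 2 lands with bottom-row=5; cleared 0 line(s) (total 0); column heights now [3 6 6 7 7], max=7
Test piece Z rot1 at col 3 (width 2): heights before test = [3 6 6 7 7]; fits = False

Answer: no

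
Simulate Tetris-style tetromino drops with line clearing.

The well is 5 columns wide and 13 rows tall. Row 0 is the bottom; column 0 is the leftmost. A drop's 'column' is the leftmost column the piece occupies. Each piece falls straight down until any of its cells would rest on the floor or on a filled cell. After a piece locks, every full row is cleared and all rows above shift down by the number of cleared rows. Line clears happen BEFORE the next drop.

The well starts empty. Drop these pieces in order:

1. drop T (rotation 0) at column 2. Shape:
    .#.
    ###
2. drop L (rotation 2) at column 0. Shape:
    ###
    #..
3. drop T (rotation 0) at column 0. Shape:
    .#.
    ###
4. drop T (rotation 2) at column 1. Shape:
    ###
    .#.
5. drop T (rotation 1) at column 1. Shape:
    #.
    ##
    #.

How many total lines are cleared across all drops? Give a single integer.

Drop 1: T rot0 at col 2 lands with bottom-row=0; cleared 0 line(s) (total 0); column heights now [0 0 1 2 1], max=2
Drop 2: L rot2 at col 0 lands with bottom-row=0; cleared 0 line(s) (total 0); column heights now [2 2 2 2 1], max=2
Drop 3: T rot0 at col 0 lands with bottom-row=2; cleared 0 line(s) (total 0); column heights now [3 4 3 2 1], max=4
Drop 4: T rot2 at col 1 lands with bottom-row=3; cleared 0 line(s) (total 0); column heights now [3 5 5 5 1], max=5
Drop 5: T rot1 at col 1 lands with bottom-row=5; cleared 0 line(s) (total 0); column heights now [3 8 7 5 1], max=8

Answer: 0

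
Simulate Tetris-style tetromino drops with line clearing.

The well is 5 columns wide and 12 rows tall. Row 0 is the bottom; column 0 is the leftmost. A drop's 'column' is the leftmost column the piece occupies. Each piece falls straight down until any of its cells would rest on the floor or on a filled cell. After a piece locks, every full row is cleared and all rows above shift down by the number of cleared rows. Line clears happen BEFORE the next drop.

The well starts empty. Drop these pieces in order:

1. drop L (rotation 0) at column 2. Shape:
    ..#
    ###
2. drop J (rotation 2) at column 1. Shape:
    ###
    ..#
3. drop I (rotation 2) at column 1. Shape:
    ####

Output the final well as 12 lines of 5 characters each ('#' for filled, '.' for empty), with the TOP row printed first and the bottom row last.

Drop 1: L rot0 at col 2 lands with bottom-row=0; cleared 0 line(s) (total 0); column heights now [0 0 1 1 2], max=2
Drop 2: J rot2 at col 1 lands with bottom-row=1; cleared 0 line(s) (total 0); column heights now [0 3 3 3 2], max=3
Drop 3: I rot2 at col 1 lands with bottom-row=3; cleared 0 line(s) (total 0); column heights now [0 4 4 4 4], max=4

Answer: .....
.....
.....
.....
.....
.....
.....
.....
.####
.###.
...##
..###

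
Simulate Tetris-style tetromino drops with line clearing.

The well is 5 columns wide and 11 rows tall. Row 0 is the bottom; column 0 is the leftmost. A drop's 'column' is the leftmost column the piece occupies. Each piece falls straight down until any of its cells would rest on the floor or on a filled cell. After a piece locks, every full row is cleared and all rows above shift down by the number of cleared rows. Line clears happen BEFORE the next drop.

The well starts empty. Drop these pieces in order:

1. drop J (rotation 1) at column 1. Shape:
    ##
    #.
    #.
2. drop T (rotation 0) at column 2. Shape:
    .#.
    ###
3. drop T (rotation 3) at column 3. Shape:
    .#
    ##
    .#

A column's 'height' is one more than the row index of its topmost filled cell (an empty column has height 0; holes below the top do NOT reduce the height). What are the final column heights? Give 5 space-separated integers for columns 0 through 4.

Drop 1: J rot1 at col 1 lands with bottom-row=0; cleared 0 line(s) (total 0); column heights now [0 3 3 0 0], max=3
Drop 2: T rot0 at col 2 lands with bottom-row=3; cleared 0 line(s) (total 0); column heights now [0 3 4 5 4], max=5
Drop 3: T rot3 at col 3 lands with bottom-row=4; cleared 0 line(s) (total 0); column heights now [0 3 4 6 7], max=7

Answer: 0 3 4 6 7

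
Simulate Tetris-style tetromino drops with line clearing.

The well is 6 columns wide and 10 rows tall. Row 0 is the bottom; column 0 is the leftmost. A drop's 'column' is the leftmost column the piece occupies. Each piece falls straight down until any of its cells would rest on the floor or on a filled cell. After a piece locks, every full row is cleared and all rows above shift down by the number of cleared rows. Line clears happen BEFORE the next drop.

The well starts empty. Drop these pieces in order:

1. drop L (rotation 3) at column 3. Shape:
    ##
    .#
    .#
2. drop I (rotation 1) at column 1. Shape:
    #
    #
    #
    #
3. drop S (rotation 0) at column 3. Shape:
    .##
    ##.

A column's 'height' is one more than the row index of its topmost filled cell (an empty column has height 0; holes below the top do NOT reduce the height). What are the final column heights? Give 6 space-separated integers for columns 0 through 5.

Drop 1: L rot3 at col 3 lands with bottom-row=0; cleared 0 line(s) (total 0); column heights now [0 0 0 3 3 0], max=3
Drop 2: I rot1 at col 1 lands with bottom-row=0; cleared 0 line(s) (total 0); column heights now [0 4 0 3 3 0], max=4
Drop 3: S rot0 at col 3 lands with bottom-row=3; cleared 0 line(s) (total 0); column heights now [0 4 0 4 5 5], max=5

Answer: 0 4 0 4 5 5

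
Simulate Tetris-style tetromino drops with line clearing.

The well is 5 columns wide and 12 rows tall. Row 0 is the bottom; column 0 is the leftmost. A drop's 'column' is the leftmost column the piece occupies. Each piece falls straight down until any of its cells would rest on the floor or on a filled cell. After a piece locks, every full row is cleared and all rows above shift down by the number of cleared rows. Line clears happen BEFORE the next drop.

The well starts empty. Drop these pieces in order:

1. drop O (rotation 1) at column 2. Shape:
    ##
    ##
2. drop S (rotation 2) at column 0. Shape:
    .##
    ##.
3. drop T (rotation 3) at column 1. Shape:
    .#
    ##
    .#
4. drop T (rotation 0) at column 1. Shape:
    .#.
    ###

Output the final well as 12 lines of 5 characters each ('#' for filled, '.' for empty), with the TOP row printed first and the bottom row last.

Answer: .....
.....
.....
.....
..#..
.###.
..#..
.##..
..#..
.##..
####.
..##.

Derivation:
Drop 1: O rot1 at col 2 lands with bottom-row=0; cleared 0 line(s) (total 0); column heights now [0 0 2 2 0], max=2
Drop 2: S rot2 at col 0 lands with bottom-row=1; cleared 0 line(s) (total 0); column heights now [2 3 3 2 0], max=3
Drop 3: T rot3 at col 1 lands with bottom-row=3; cleared 0 line(s) (total 0); column heights now [2 5 6 2 0], max=6
Drop 4: T rot0 at col 1 lands with bottom-row=6; cleared 0 line(s) (total 0); column heights now [2 7 8 7 0], max=8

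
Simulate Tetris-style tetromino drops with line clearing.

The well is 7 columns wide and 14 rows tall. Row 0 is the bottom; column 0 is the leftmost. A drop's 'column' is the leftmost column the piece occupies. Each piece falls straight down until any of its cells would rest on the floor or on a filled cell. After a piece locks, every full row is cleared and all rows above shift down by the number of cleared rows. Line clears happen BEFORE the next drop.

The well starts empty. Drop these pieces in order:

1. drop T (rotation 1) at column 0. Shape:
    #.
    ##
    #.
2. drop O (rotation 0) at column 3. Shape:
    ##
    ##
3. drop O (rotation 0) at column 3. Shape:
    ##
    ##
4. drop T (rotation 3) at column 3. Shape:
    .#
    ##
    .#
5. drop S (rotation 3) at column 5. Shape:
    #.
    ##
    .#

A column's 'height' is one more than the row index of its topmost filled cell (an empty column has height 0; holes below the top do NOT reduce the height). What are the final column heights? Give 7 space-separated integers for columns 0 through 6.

Drop 1: T rot1 at col 0 lands with bottom-row=0; cleared 0 line(s) (total 0); column heights now [3 2 0 0 0 0 0], max=3
Drop 2: O rot0 at col 3 lands with bottom-row=0; cleared 0 line(s) (total 0); column heights now [3 2 0 2 2 0 0], max=3
Drop 3: O rot0 at col 3 lands with bottom-row=2; cleared 0 line(s) (total 0); column heights now [3 2 0 4 4 0 0], max=4
Drop 4: T rot3 at col 3 lands with bottom-row=4; cleared 0 line(s) (total 0); column heights now [3 2 0 6 7 0 0], max=7
Drop 5: S rot3 at col 5 lands with bottom-row=0; cleared 0 line(s) (total 0); column heights now [3 2 0 6 7 3 2], max=7

Answer: 3 2 0 6 7 3 2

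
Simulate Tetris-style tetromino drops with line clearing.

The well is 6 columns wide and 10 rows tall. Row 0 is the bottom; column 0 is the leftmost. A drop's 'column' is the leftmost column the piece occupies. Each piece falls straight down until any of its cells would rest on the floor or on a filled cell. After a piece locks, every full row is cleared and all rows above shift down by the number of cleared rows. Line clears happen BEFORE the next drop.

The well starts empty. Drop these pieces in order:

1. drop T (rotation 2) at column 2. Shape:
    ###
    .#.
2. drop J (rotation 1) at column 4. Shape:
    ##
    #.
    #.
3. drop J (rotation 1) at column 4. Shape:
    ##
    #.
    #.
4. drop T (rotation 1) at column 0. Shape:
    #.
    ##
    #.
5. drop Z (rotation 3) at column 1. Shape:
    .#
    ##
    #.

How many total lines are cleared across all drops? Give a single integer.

Answer: 0

Derivation:
Drop 1: T rot2 at col 2 lands with bottom-row=0; cleared 0 line(s) (total 0); column heights now [0 0 2 2 2 0], max=2
Drop 2: J rot1 at col 4 lands with bottom-row=2; cleared 0 line(s) (total 0); column heights now [0 0 2 2 5 5], max=5
Drop 3: J rot1 at col 4 lands with bottom-row=5; cleared 0 line(s) (total 0); column heights now [0 0 2 2 8 8], max=8
Drop 4: T rot1 at col 0 lands with bottom-row=0; cleared 0 line(s) (total 0); column heights now [3 2 2 2 8 8], max=8
Drop 5: Z rot3 at col 1 lands with bottom-row=2; cleared 0 line(s) (total 0); column heights now [3 4 5 2 8 8], max=8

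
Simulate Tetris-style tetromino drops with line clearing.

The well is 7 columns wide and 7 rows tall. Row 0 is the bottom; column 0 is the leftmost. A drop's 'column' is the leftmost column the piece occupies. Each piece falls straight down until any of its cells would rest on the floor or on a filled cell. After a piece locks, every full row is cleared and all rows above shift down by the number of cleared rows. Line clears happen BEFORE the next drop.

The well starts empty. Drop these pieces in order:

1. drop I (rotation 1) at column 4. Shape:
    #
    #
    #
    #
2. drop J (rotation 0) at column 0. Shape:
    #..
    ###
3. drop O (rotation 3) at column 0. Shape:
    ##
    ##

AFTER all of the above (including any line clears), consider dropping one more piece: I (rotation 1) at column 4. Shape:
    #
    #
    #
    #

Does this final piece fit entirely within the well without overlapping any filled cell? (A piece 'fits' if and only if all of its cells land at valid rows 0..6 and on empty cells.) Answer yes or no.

Answer: no

Derivation:
Drop 1: I rot1 at col 4 lands with bottom-row=0; cleared 0 line(s) (total 0); column heights now [0 0 0 0 4 0 0], max=4
Drop 2: J rot0 at col 0 lands with bottom-row=0; cleared 0 line(s) (total 0); column heights now [2 1 1 0 4 0 0], max=4
Drop 3: O rot3 at col 0 lands with bottom-row=2; cleared 0 line(s) (total 0); column heights now [4 4 1 0 4 0 0], max=4
Test piece I rot1 at col 4 (width 1): heights before test = [4 4 1 0 4 0 0]; fits = False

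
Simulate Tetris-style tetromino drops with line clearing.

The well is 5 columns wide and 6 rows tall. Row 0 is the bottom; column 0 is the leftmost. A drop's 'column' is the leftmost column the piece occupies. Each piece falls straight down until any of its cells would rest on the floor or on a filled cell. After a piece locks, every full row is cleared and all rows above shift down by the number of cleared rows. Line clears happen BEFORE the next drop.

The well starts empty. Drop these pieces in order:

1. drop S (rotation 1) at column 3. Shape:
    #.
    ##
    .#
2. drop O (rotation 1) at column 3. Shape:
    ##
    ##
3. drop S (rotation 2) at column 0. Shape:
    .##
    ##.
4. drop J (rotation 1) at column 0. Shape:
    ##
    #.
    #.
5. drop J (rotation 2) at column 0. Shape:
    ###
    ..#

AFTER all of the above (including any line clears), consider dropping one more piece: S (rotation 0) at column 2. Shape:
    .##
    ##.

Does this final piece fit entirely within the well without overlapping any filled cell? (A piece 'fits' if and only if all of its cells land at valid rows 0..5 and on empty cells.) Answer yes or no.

Drop 1: S rot1 at col 3 lands with bottom-row=0; cleared 0 line(s) (total 0); column heights now [0 0 0 3 2], max=3
Drop 2: O rot1 at col 3 lands with bottom-row=3; cleared 0 line(s) (total 0); column heights now [0 0 0 5 5], max=5
Drop 3: S rot2 at col 0 lands with bottom-row=0; cleared 0 line(s) (total 0); column heights now [1 2 2 5 5], max=5
Drop 4: J rot1 at col 0 lands with bottom-row=1; cleared 1 line(s) (total 1); column heights now [3 3 0 4 4], max=4
Drop 5: J rot2 at col 0 lands with bottom-row=2; cleared 2 line(s) (total 3); column heights now [2 1 0 2 1], max=2
Test piece S rot0 at col 2 (width 3): heights before test = [2 1 0 2 1]; fits = True

Answer: yes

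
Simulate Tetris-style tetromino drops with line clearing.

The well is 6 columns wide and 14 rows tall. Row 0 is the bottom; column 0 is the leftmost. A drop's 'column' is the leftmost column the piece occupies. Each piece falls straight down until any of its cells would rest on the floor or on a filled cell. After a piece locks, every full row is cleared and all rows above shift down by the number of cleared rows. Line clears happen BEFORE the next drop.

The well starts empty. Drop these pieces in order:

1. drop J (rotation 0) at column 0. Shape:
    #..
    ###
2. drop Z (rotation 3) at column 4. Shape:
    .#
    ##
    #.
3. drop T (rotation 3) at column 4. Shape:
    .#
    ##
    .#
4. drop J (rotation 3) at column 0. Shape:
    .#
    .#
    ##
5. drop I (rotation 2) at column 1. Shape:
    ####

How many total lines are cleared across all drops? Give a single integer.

Answer: 0

Derivation:
Drop 1: J rot0 at col 0 lands with bottom-row=0; cleared 0 line(s) (total 0); column heights now [2 1 1 0 0 0], max=2
Drop 2: Z rot3 at col 4 lands with bottom-row=0; cleared 0 line(s) (total 0); column heights now [2 1 1 0 2 3], max=3
Drop 3: T rot3 at col 4 lands with bottom-row=3; cleared 0 line(s) (total 0); column heights now [2 1 1 0 5 6], max=6
Drop 4: J rot3 at col 0 lands with bottom-row=2; cleared 0 line(s) (total 0); column heights now [3 5 1 0 5 6], max=6
Drop 5: I rot2 at col 1 lands with bottom-row=5; cleared 0 line(s) (total 0); column heights now [3 6 6 6 6 6], max=6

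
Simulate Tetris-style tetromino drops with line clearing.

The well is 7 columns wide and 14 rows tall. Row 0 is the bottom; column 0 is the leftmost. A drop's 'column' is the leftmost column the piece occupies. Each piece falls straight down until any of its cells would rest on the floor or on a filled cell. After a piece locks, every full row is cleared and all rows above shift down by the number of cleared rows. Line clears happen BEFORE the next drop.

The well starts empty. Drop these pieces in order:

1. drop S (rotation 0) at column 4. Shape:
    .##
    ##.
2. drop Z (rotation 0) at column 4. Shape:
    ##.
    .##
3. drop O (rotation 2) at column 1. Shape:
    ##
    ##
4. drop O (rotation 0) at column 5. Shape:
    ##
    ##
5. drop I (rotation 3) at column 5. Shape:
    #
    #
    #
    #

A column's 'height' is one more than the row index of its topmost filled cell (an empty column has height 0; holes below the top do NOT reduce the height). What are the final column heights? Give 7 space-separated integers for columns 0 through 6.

Drop 1: S rot0 at col 4 lands with bottom-row=0; cleared 0 line(s) (total 0); column heights now [0 0 0 0 1 2 2], max=2
Drop 2: Z rot0 at col 4 lands with bottom-row=2; cleared 0 line(s) (total 0); column heights now [0 0 0 0 4 4 3], max=4
Drop 3: O rot2 at col 1 lands with bottom-row=0; cleared 0 line(s) (total 0); column heights now [0 2 2 0 4 4 3], max=4
Drop 4: O rot0 at col 5 lands with bottom-row=4; cleared 0 line(s) (total 0); column heights now [0 2 2 0 4 6 6], max=6
Drop 5: I rot3 at col 5 lands with bottom-row=6; cleared 0 line(s) (total 0); column heights now [0 2 2 0 4 10 6], max=10

Answer: 0 2 2 0 4 10 6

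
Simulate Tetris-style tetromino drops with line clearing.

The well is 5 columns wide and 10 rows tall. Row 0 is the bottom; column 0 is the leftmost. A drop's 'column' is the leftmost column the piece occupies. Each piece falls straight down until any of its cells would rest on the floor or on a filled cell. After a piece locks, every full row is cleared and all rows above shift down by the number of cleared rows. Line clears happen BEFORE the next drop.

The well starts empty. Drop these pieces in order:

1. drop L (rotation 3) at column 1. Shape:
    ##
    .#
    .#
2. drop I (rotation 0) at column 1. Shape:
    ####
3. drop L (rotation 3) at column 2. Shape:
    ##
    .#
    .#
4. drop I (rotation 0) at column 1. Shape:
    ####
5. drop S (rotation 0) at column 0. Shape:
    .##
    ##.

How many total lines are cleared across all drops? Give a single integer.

Drop 1: L rot3 at col 1 lands with bottom-row=0; cleared 0 line(s) (total 0); column heights now [0 3 3 0 0], max=3
Drop 2: I rot0 at col 1 lands with bottom-row=3; cleared 0 line(s) (total 0); column heights now [0 4 4 4 4], max=4
Drop 3: L rot3 at col 2 lands with bottom-row=4; cleared 0 line(s) (total 0); column heights now [0 4 7 7 4], max=7
Drop 4: I rot0 at col 1 lands with bottom-row=7; cleared 0 line(s) (total 0); column heights now [0 8 8 8 8], max=8
Drop 5: S rot0 at col 0 lands with bottom-row=8; cleared 0 line(s) (total 0); column heights now [9 10 10 8 8], max=10

Answer: 0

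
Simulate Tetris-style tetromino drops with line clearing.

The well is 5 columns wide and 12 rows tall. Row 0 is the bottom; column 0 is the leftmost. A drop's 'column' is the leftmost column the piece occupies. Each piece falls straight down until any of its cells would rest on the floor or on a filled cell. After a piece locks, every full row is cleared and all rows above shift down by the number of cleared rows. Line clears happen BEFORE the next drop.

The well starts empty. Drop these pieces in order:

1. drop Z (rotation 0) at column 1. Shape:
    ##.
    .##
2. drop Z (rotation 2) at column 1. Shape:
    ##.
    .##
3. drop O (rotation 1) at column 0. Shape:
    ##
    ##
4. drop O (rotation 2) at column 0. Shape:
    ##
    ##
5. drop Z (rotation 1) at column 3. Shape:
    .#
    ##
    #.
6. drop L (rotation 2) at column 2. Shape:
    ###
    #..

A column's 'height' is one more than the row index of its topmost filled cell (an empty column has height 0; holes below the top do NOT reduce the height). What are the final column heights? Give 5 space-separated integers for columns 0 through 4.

Answer: 7 7 6 5 6

Derivation:
Drop 1: Z rot0 at col 1 lands with bottom-row=0; cleared 0 line(s) (total 0); column heights now [0 2 2 1 0], max=2
Drop 2: Z rot2 at col 1 lands with bottom-row=2; cleared 0 line(s) (total 0); column heights now [0 4 4 3 0], max=4
Drop 3: O rot1 at col 0 lands with bottom-row=4; cleared 0 line(s) (total 0); column heights now [6 6 4 3 0], max=6
Drop 4: O rot2 at col 0 lands with bottom-row=6; cleared 0 line(s) (total 0); column heights now [8 8 4 3 0], max=8
Drop 5: Z rot1 at col 3 lands with bottom-row=3; cleared 0 line(s) (total 0); column heights now [8 8 4 5 6], max=8
Drop 6: L rot2 at col 2 lands with bottom-row=5; cleared 1 line(s) (total 1); column heights now [7 7 6 5 6], max=7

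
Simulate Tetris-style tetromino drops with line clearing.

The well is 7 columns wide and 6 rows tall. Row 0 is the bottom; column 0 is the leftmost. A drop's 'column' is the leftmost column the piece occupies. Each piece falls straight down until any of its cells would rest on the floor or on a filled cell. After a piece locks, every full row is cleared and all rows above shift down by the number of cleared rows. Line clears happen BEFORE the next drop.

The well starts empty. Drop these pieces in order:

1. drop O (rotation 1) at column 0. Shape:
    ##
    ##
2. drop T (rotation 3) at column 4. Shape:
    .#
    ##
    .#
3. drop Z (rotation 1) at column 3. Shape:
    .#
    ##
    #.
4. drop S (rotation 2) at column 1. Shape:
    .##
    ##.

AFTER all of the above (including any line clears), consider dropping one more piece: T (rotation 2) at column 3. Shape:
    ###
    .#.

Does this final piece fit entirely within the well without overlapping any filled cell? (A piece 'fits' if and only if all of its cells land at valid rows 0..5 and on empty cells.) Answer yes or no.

Drop 1: O rot1 at col 0 lands with bottom-row=0; cleared 0 line(s) (total 0); column heights now [2 2 0 0 0 0 0], max=2
Drop 2: T rot3 at col 4 lands with bottom-row=0; cleared 0 line(s) (total 0); column heights now [2 2 0 0 2 3 0], max=3
Drop 3: Z rot1 at col 3 lands with bottom-row=1; cleared 0 line(s) (total 0); column heights now [2 2 0 3 4 3 0], max=4
Drop 4: S rot2 at col 1 lands with bottom-row=2; cleared 0 line(s) (total 0); column heights now [2 3 4 4 4 3 0], max=4
Test piece T rot2 at col 3 (width 3): heights before test = [2 3 4 4 4 3 0]; fits = True

Answer: yes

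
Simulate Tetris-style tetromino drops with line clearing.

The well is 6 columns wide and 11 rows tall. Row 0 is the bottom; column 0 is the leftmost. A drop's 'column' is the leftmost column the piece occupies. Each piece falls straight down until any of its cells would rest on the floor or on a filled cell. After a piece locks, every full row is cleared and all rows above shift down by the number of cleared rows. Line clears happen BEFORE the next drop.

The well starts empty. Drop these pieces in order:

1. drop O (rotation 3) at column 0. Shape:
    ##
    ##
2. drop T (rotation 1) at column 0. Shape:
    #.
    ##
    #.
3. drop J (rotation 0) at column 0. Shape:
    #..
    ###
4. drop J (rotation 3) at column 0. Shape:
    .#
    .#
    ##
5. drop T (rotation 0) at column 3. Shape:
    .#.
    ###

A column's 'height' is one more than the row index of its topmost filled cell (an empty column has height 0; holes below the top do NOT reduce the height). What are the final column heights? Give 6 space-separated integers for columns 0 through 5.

Drop 1: O rot3 at col 0 lands with bottom-row=0; cleared 0 line(s) (total 0); column heights now [2 2 0 0 0 0], max=2
Drop 2: T rot1 at col 0 lands with bottom-row=2; cleared 0 line(s) (total 0); column heights now [5 4 0 0 0 0], max=5
Drop 3: J rot0 at col 0 lands with bottom-row=5; cleared 0 line(s) (total 0); column heights now [7 6 6 0 0 0], max=7
Drop 4: J rot3 at col 0 lands with bottom-row=7; cleared 0 line(s) (total 0); column heights now [8 10 6 0 0 0], max=10
Drop 5: T rot0 at col 3 lands with bottom-row=0; cleared 0 line(s) (total 0); column heights now [8 10 6 1 2 1], max=10

Answer: 8 10 6 1 2 1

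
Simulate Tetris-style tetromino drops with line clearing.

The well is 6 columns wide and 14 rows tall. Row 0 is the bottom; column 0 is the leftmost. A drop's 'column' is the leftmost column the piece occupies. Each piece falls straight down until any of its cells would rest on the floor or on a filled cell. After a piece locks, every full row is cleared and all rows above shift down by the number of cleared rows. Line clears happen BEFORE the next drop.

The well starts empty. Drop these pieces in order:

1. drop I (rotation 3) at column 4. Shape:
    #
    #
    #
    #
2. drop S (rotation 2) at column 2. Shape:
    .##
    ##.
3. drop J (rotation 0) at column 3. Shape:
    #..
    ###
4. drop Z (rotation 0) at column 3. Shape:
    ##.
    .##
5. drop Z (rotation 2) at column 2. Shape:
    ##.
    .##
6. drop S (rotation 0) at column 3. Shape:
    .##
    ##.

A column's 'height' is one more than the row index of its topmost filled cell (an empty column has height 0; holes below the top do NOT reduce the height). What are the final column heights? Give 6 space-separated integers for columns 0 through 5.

Drop 1: I rot3 at col 4 lands with bottom-row=0; cleared 0 line(s) (total 0); column heights now [0 0 0 0 4 0], max=4
Drop 2: S rot2 at col 2 lands with bottom-row=3; cleared 0 line(s) (total 0); column heights now [0 0 4 5 5 0], max=5
Drop 3: J rot0 at col 3 lands with bottom-row=5; cleared 0 line(s) (total 0); column heights now [0 0 4 7 6 6], max=7
Drop 4: Z rot0 at col 3 lands with bottom-row=6; cleared 0 line(s) (total 0); column heights now [0 0 4 8 8 7], max=8
Drop 5: Z rot2 at col 2 lands with bottom-row=8; cleared 0 line(s) (total 0); column heights now [0 0 10 10 9 7], max=10
Drop 6: S rot0 at col 3 lands with bottom-row=10; cleared 0 line(s) (total 0); column heights now [0 0 10 11 12 12], max=12

Answer: 0 0 10 11 12 12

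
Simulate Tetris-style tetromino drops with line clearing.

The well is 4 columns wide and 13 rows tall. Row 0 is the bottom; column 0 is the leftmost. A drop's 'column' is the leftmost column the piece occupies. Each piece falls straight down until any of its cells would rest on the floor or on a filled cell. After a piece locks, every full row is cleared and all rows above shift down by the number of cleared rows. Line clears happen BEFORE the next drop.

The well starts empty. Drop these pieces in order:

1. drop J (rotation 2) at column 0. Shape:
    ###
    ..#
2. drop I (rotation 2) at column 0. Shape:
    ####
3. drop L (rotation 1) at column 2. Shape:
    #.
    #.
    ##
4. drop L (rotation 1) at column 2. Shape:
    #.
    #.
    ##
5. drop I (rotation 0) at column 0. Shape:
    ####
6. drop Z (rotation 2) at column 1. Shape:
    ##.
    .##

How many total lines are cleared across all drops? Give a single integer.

Answer: 2

Derivation:
Drop 1: J rot2 at col 0 lands with bottom-row=0; cleared 0 line(s) (total 0); column heights now [2 2 2 0], max=2
Drop 2: I rot2 at col 0 lands with bottom-row=2; cleared 1 line(s) (total 1); column heights now [2 2 2 0], max=2
Drop 3: L rot1 at col 2 lands with bottom-row=2; cleared 0 line(s) (total 1); column heights now [2 2 5 3], max=5
Drop 4: L rot1 at col 2 lands with bottom-row=5; cleared 0 line(s) (total 1); column heights now [2 2 8 6], max=8
Drop 5: I rot0 at col 0 lands with bottom-row=8; cleared 1 line(s) (total 2); column heights now [2 2 8 6], max=8
Drop 6: Z rot2 at col 1 lands with bottom-row=8; cleared 0 line(s) (total 2); column heights now [2 10 10 9], max=10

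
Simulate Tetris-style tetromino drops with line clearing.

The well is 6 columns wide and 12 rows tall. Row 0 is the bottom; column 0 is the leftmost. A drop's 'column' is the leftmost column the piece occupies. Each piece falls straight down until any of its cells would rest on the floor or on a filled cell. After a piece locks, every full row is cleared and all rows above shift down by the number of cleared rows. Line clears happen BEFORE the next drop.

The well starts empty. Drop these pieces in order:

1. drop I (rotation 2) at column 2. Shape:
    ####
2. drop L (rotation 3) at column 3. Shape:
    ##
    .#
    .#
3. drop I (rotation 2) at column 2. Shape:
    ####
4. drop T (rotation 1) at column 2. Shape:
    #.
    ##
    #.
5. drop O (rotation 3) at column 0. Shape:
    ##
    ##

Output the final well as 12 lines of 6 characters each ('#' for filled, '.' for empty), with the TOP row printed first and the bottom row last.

Drop 1: I rot2 at col 2 lands with bottom-row=0; cleared 0 line(s) (total 0); column heights now [0 0 1 1 1 1], max=1
Drop 2: L rot3 at col 3 lands with bottom-row=1; cleared 0 line(s) (total 0); column heights now [0 0 1 4 4 1], max=4
Drop 3: I rot2 at col 2 lands with bottom-row=4; cleared 0 line(s) (total 0); column heights now [0 0 5 5 5 5], max=5
Drop 4: T rot1 at col 2 lands with bottom-row=5; cleared 0 line(s) (total 0); column heights now [0 0 8 7 5 5], max=8
Drop 5: O rot3 at col 0 lands with bottom-row=0; cleared 1 line(s) (total 1); column heights now [1 1 7 6 4 4], max=7

Answer: ......
......
......
......
......
..#...
..##..
..#...
..####
...##.
....#.
##..#.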